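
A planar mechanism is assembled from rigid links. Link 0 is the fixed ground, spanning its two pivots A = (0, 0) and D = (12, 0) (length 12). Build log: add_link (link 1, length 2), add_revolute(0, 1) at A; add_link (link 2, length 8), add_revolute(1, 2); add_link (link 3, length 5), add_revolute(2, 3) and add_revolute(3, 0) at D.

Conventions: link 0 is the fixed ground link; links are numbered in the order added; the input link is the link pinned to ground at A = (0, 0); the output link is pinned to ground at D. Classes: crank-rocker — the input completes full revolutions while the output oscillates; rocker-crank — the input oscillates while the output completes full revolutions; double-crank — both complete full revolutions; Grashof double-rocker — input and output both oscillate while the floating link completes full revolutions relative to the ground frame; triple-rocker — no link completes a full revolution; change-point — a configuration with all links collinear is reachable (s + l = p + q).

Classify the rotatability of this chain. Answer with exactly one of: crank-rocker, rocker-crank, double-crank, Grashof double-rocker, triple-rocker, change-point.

lengths: ground=12, input=2, coupler=8, output=5
sorted: s=2 (shortest), l=12 (longest), p+q=13
s + l = 14 vs p + q = 13
s + l > p + q → non-Grashof → no link fully rotates → triple-rocker

triple-rocker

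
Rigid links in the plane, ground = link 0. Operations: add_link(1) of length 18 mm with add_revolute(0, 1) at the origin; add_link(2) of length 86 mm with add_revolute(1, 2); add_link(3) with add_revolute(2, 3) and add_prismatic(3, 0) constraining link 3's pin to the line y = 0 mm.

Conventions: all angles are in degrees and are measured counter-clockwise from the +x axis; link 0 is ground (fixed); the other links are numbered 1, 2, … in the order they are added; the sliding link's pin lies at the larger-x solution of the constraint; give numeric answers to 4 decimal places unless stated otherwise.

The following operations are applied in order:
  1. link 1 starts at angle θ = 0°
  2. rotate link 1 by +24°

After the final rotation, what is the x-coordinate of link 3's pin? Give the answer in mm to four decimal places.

geometry: r = 18 mm, L = 86 mm, e = 0 mm; θ starts at 0°
rotate link 1 by +24°: θ ← 0° +24° = 24°
crank pin P = (r cos θ, r sin θ) = (16.443818, 7.321260)
h = r sin θ − e = 7.321260 − 0 = 7.321260
x = r cos θ + √(L² − h²) = 16.443818 + 85.687801 = 102.131619

102.1316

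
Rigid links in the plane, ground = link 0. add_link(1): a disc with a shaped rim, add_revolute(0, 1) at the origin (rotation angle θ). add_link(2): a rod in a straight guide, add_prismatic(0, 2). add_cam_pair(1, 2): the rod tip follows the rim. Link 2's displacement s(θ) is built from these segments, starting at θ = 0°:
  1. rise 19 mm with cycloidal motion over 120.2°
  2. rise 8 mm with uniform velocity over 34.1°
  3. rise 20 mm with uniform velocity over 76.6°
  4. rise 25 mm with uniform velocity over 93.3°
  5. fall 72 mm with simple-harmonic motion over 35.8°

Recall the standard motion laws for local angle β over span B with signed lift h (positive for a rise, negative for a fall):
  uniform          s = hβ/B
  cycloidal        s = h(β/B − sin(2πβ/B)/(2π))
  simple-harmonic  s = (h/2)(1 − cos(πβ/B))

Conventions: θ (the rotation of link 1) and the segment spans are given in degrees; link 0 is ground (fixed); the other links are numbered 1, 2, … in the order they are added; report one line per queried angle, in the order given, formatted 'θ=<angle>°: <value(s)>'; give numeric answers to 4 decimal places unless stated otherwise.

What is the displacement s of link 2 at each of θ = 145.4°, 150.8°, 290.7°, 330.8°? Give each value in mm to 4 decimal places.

segment 1 (0° to 120.2°, cycloidal, h = 19) is passed completely: s = 0.0000 + (19) = 19.0000
θ = 145.4° falls in segment 2 (120.2° to 154.3°, uniform, h = 8): β = 145.4 − 120.2 = 25.2°, B = 34.1°; Δs = 8·25.2/34.1 = 5.9120; s = 19.0000 + 5.9120 = 24.9120
θ = 150.8° falls in segment 2 (120.2° to 154.3°, uniform, h = 8): β = 150.8 − 120.2 = 30.6°, B = 34.1°; Δs = 8·30.6/34.1 = 7.1789; s = 19.0000 + 7.1789 = 26.1789
segment 2 (120.2° to 154.3°, uniform, h = 8) is passed completely: s = 19.0000 + (8) = 27.0000
segment 3 (154.3° to 230.9°, uniform, h = 20) is passed completely: s = 27.0000 + (20) = 47.0000
θ = 290.7° falls in segment 4 (230.9° to 324.2°, uniform, h = 25): β = 290.7 − 230.9 = 59.8°, B = 93.3°; Δs = 25·59.8/93.3 = 16.0236; s = 47.0000 + 16.0236 = 63.0236
segment 4 (230.9° to 324.2°, uniform, h = 25) is passed completely: s = 47.0000 + (25) = 72.0000
θ = 330.8° falls in segment 5 (324.2° to 360°, simple-harmonic, h = -72): β = 330.8 − 324.2 = 6.6°, B = 35.8°; Δs = -72/2·(1 − cos(π·0.1844)) = -5.8711; s = 72.0000 − 5.8711 = 66.1289

θ=145.4°: 24.9120
θ=150.8°: 26.1789
θ=290.7°: 63.0236
θ=330.8°: 66.1289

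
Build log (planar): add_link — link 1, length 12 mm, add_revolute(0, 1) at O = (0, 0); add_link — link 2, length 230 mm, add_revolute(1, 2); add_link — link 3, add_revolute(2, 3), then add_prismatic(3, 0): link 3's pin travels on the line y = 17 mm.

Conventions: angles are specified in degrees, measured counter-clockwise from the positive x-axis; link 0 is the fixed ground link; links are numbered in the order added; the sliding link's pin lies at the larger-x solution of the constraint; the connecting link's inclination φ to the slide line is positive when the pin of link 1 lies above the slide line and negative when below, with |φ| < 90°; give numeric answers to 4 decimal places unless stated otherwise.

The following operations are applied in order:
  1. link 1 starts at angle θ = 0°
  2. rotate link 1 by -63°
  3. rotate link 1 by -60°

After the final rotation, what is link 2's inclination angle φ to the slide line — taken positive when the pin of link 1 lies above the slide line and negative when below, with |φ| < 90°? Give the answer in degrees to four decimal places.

geometry: r = 12 mm, L = 230 mm, e = 17 mm; θ starts at 0°
rotate link 1 by -63°: θ ← 0° -63° = -63°
rotate link 1 by -60°: θ ← -63° -60° = -123°
h = r sin θ − e = -10.064047 − 17 = -27.064047
sin φ = h / L = -27.064047 / 230 = -0.11766977
φ = arcsin(-0.11766977) = -6.757637°

-6.7576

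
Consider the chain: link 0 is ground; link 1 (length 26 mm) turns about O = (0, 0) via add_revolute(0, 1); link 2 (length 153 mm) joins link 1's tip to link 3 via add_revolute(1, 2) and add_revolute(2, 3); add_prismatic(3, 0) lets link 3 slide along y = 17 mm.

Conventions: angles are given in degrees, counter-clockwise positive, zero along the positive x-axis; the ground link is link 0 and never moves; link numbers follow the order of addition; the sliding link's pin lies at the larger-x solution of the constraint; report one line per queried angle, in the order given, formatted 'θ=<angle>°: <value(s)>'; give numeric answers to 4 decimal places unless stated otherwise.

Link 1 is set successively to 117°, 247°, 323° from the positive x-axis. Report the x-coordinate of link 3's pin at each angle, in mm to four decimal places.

geometry: r = 26 mm, L = 153 mm, e = 17 mm
θ=117°: crank pin P = (r cos θ, r sin θ) = (-11.803753, 23.166170)
θ=117°: h = r sin θ − e = 23.166170 − 17 = 6.166170
θ=117°: x = r cos θ + √(L² − h²) = -11.803753 + 152.875696 = 141.071943
θ=247°: crank pin P = (r cos θ, r sin θ) = (-10.159009, -23.933126)
θ=247°: h = r sin θ − e = -23.933126 − 17 = -40.933126
θ=247°: x = r cos θ + √(L² − h²) = -10.159009 + 147.422791 = 137.263781
θ=323°: crank pin P = (r cos θ, r sin θ) = (20.764523, -15.647191)
θ=323°: h = r sin θ − e = -15.647191 − 17 = -32.647191
θ=323°: x = r cos θ + √(L² − h²) = 20.764523 + 149.476289 = 170.240812

θ=117°: 141.0719
θ=247°: 137.2638
θ=323°: 170.2408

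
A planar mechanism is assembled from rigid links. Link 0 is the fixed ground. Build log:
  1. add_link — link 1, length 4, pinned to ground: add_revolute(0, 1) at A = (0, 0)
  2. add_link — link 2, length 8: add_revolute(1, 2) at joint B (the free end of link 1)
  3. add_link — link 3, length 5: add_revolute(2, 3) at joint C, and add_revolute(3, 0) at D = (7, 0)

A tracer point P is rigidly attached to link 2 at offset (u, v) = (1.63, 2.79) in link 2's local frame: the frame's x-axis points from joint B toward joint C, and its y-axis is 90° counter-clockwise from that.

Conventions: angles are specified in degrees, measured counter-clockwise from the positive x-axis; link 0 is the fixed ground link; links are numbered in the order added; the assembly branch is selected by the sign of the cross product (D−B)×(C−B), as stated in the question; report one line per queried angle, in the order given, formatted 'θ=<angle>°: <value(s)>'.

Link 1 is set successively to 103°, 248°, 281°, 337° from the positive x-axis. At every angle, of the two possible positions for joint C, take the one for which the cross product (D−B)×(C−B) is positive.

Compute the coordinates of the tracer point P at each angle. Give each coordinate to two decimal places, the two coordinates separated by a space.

A=(0,0), D=(7.00,0)
θ=103°: B = A + 4.00·(cos103°, sin103°) = (-0.8998, 3.8975)
θ=103°: |BD| = 8.8089
θ=103°: circle(B,8.00) ∩ circle(D,5.00): a=6.6181, h=4.4945
θ=103°:   candidates: C₊=(7.0239,4.9999) cross=39.592; C₋=(3.0467,-3.0613) cross=-39.592
θ=103°:   branch + wants cross > 0 → take C=(7.0239,4.9999) (cross=39.592)
θ=103°: ex = (C−B)/|BC| = (0.9905,0.1378); ey = (-0.1378,0.9905)
θ=103°: P = B + 1.63·ex + 2.79·ey = (0.3302,6.8855)
θ=248°: B = A + 4.00·(cos248°, sin248°) = (-1.4984, -3.7087)
θ=248°: |BD| = 9.2724
θ=248°: circle(B,8.00) ∩ circle(D,5.00): a=6.7392, h=4.3108
θ=248°:   candidates: C₊=(2.9540,2.9377) cross=39.971; C₋=(6.4025,-4.9642) cross=-39.971
θ=248°:   branch + wants cross > 0 → take C=(2.9540,2.9377) (cross=39.971)
θ=248°: ex = (C−B)/|BC| = (0.5566,0.8308); ey = (-0.8308,0.5566)
θ=248°: P = B + 1.63·ex + 2.79·ey = (-2.9092,-0.8017)
θ=281°: B = A + 4.00·(cos281°, sin281°) = (0.7632, -3.9265)
θ=281°: |BD| = 7.3699
θ=281°: circle(B,8.00) ∩ circle(D,5.00): a=6.3308, h=4.8909
θ=281°:   candidates: C₊=(3.5150,3.5853) cross=36.045; C₋=(8.7265,-4.6925) cross=-36.045
θ=281°:   branch + wants cross > 0 → take C=(3.5150,3.5853) (cross=36.045)
θ=281°: ex = (C−B)/|BC| = (0.3440,0.9390); ey = (-0.9390,0.3440)
θ=281°: P = B + 1.63·ex + 2.79·ey = (-1.2959,-1.4363)
θ=337°: B = A + 4.00·(cos337°, sin337°) = (3.6820, -1.5629)
θ=337°: |BD| = 3.6677
θ=337°: circle(B,8.00) ∩ circle(D,5.00): a=7.1506, h=3.5874
θ=337°:   candidates: C₊=(8.6221,4.7296) cross=13.157; C₋=(11.6796,-1.7612) cross=-13.157
θ=337°:   branch + wants cross > 0 → take C=(8.6221,4.7296) (cross=13.157)
θ=337°: ex = (C−B)/|BC| = (0.6175,0.7866); ey = (-0.7866,0.6175)
θ=337°: P = B + 1.63·ex + 2.79·ey = (2.4941,1.4420)

θ=103°: 0.33 6.89
θ=248°: -2.91 -0.80
θ=281°: -1.30 -1.44
θ=337°: 2.49 1.44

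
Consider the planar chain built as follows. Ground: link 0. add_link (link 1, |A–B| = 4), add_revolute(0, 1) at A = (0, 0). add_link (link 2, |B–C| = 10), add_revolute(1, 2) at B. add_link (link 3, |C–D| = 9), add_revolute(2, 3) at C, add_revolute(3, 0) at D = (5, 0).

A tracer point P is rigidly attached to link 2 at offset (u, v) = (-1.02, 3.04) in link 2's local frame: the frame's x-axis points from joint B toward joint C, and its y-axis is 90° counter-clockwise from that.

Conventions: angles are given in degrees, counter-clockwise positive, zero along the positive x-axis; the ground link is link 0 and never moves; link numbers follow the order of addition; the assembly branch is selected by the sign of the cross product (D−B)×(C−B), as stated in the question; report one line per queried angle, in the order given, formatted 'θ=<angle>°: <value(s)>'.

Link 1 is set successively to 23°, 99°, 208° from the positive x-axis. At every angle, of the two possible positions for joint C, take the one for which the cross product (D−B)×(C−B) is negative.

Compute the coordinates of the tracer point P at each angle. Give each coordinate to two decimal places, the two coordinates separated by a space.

A=(0,0), D=(5.00,0)
θ=23°: B = A + 4.00·(cos23°, sin23°) = (3.6820, 1.5629)
θ=23°: |BD| = 2.0445
θ=23°: circle(B,10.00) ∩ circle(D,9.00): a=5.6689, h=8.2379
θ=23°:   candidates: C₊=(13.6342,2.5398) cross=16.842; C₋=(1.0389,-8.0815) cross=-16.842
θ=23°:   branch - wants cross < 0 → take C=(1.0389,-8.0815) (cross=-16.842)
θ=23°: ex = (C−B)/|BC| = (-0.2643,-0.9644); ey = (0.9644,-0.2643)
θ=23°: P = B + -1.02·ex + 3.04·ey = (6.8835,1.7432)
θ=99°: B = A + 4.00·(cos99°, sin99°) = (-0.6257, 3.9508)
θ=99°: |BD| = 6.8744
θ=99°: circle(B,10.00) ∩ circle(D,9.00): a=4.8191, h=8.7622
θ=99°:   candidates: C₊=(8.3537,8.3518) cross=60.235; C₋=(-1.7176,-5.9895) cross=-60.235
θ=99°:   branch - wants cross < 0 → take C=(-1.7176,-5.9895) (cross=-60.235)
θ=99°: ex = (C−B)/|BC| = (-0.1092,-0.9940); ey = (0.9940,-0.1092)
θ=99°: P = B + -1.02·ex + 3.04·ey = (2.5075,4.6327)
θ=208°: B = A + 4.00·(cos208°, sin208°) = (-3.5318, -1.8779)
θ=208°: |BD| = 8.7360
θ=208°: circle(B,10.00) ∩ circle(D,9.00): a=5.4555, h=8.3808
θ=208°:   candidates: C₊=(-0.0054,7.4797) cross=73.215; C₋=(3.5977,-8.8901) cross=-73.215
θ=208°:   branch - wants cross < 0 → take C=(3.5977,-8.8901) (cross=-73.215)
θ=208°: ex = (C−B)/|BC| = (0.7129,-0.7012); ey = (0.7012,0.7129)
θ=208°: P = B + -1.02·ex + 3.04·ey = (-2.1273,1.0047)

θ=23°: 6.88 1.74
θ=99°: 2.51 4.63
θ=208°: -2.13 1.00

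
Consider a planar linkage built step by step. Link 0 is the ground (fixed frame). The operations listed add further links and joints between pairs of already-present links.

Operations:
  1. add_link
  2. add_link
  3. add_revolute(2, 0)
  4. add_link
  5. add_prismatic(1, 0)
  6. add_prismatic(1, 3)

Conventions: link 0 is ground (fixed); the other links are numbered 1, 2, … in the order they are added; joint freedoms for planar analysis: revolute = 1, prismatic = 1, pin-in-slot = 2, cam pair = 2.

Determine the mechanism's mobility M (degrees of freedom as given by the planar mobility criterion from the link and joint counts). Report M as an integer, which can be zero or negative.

ground; <1,0,0>
#1 <2,0,0>
#2 <3,0,0>
R:2↔0 J1 <3,1,0>
#3 <4,1,0>
P:1↔0 J1 <4,2,0>
P:1↔3 J1 <4,3,0>
3×3 − 2×3 − 1×0 = 3

M = 3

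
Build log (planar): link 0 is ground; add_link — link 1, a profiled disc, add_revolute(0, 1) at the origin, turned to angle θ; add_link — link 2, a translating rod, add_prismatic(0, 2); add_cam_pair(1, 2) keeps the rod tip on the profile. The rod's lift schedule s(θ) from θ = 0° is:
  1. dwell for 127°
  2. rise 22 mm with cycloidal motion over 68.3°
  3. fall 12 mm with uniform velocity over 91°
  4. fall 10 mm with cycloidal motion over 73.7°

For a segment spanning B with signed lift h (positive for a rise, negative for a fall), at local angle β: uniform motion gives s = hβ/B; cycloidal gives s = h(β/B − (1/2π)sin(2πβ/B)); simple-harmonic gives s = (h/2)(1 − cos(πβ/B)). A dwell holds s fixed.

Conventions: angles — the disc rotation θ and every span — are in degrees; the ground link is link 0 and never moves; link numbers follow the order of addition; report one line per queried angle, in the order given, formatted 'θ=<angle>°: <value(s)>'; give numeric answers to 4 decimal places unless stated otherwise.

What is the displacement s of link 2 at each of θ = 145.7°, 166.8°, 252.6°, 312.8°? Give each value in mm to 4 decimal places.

seg 1 [0°–127°] dwell: s stays 0.0000
seg 2 [127°–195.3°] cycloidal, h=22: θ=145.7° here. β=18.7, B=68.3. 22·(0.2738 − sin(2π·0.2738)/(2π)) = 2.5611 → s = 2.5611
seg 2 [127°–195.3°] cycloidal, h=22: θ=166.8° here. β=39.8, B=68.3. 22·(0.5827 − sin(2π·0.5827)/(2π)) = 14.5590 → s = 14.5590
seg 2 [127°–195.3°] cycloidal, h=22: full span → s += 22 → s = 22.0000
seg 3 [195.3°–286.3°] uniform, h=-12: θ=252.6° here. β=57.3, B=91. -12·57.3/91 = -7.5560 → s = 14.4440
seg 3 [195.3°–286.3°] uniform, h=-12: full span → s += -12 → s = 10.0000
seg 4 [286.3°–360°] cycloidal, h=-10: θ=312.8° here. β=26.5, B=73.7. -10·(0.3596 − sin(2π·0.3596)/(2π)) = -2.3666 → s = 7.6334

θ=145.7°: 2.5611
θ=166.8°: 14.5590
θ=252.6°: 14.4440
θ=312.8°: 7.6334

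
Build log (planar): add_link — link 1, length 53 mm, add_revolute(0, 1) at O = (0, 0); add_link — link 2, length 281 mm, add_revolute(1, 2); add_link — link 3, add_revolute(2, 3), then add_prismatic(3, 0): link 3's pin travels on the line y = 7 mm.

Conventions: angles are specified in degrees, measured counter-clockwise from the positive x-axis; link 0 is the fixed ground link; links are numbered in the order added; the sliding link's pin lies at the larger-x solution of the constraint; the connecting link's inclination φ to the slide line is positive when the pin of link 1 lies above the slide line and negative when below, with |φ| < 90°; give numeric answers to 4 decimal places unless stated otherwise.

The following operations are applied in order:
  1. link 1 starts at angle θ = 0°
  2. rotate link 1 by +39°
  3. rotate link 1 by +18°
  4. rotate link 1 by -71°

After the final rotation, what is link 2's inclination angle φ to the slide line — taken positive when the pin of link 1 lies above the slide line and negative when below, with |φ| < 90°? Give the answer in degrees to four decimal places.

geometry: r = 53 mm, L = 281 mm, e = 7 mm; θ starts at 0°
rotate link 1 by +39°: θ ← 0° +39° = 39°
rotate link 1 by +18°: θ ← 39° +18° = 57°
rotate link 1 by -71°: θ ← 57° -71° = -14°
h = r sin θ − e = -12.821860 − 7 = -19.821860
sin φ = h / L = -19.821860 / 281 = -0.07054043
φ = arcsin(-0.07054043) = -4.045028°

-4.0450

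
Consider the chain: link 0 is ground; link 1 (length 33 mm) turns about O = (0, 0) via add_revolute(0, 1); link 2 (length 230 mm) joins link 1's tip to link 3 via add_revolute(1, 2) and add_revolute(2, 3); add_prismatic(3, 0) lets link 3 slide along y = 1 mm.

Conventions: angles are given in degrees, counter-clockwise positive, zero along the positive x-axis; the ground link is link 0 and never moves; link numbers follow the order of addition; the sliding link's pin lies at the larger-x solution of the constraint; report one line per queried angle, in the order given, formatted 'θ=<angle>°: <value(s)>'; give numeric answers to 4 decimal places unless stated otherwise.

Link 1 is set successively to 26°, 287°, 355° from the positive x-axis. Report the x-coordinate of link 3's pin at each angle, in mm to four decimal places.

geometry: r = 33 mm, L = 230 mm, e = 1 mm
θ=26°: crank pin P = (r cos θ, r sin θ) = (29.660204, 14.466248)
θ=26°: h = r sin θ − e = 14.466248 − 1 = 13.466248
θ=26°: x = r cos θ + √(L² − h²) = 29.660204 + 229.605445 = 259.265648
θ=287°: crank pin P = (r cos θ, r sin θ) = (9.648266, -31.558057)
θ=287°: h = r sin θ − e = -31.558057 − 1 = -32.558057
θ=287°: x = r cos θ + √(L² − h²) = 9.648266 + 227.683932 = 237.332198
θ=355°: crank pin P = (r cos θ, r sin θ) = (32.874425, -2.876140)
θ=355°: h = r sin θ − e = -2.876140 − 1 = -3.876140
θ=355°: x = r cos θ + √(L² − h²) = 32.874425 + 229.967336 = 262.841761

θ=26°: 259.2656
θ=287°: 237.3322
θ=355°: 262.8418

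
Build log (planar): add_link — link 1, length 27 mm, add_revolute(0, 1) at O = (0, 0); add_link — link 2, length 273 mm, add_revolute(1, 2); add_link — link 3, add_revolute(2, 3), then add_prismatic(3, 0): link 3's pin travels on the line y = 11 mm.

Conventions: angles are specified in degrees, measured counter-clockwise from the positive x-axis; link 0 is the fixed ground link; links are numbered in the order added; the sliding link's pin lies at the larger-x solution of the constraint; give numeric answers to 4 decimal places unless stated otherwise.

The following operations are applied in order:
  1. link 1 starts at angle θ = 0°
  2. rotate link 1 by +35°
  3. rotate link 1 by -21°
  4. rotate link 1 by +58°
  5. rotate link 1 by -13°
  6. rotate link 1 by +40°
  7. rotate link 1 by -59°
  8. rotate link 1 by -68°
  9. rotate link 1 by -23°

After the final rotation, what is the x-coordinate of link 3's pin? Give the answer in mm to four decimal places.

geometry: r = 27 mm, L = 273 mm, e = 11 mm; θ starts at 0°
rotate link 1 by +35°: θ ← 0° +35° = 35°
rotate link 1 by -21°: θ ← 35° -21° = 14°
rotate link 1 by +58°: θ ← 14° +58° = 72°
rotate link 1 by -13°: θ ← 72° -13° = 59°
rotate link 1 by +40°: θ ← 59° +40° = 99°
rotate link 1 by -59°: θ ← 99° -59° = 40°
rotate link 1 by -68°: θ ← 40° -68° = -28°
rotate link 1 by -23°: θ ← -28° -23° = -51°
crank pin P = (r cos θ, r sin θ) = (16.991651, -20.982941)
h = r sin θ − e = -20.982941 − 11 = -31.982941
x = r cos θ + √(L² − h²) = 16.991651 + 271.120068 = 288.111719

288.1117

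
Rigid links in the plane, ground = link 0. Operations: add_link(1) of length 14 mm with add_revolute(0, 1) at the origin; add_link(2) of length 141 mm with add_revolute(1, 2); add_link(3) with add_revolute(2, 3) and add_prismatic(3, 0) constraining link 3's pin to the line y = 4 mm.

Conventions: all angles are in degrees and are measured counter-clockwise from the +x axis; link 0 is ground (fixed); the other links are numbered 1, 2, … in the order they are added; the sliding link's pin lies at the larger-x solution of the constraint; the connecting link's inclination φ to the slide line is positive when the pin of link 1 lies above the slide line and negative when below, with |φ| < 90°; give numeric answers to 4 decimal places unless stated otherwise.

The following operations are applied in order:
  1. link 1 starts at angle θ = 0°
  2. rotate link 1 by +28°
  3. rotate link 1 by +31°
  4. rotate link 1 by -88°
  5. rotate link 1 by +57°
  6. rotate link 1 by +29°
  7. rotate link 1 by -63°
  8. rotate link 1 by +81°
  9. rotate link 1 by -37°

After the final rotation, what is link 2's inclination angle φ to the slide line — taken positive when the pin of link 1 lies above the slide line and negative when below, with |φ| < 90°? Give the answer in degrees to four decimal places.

geometry: r = 14 mm, L = 141 mm, e = 4 mm; θ starts at 0°
rotate link 1 by +28°: θ ← 0° +28° = 28°
rotate link 1 by +31°: θ ← 28° +31° = 59°
rotate link 1 by -88°: θ ← 59° -88° = -29°
rotate link 1 by +57°: θ ← -29° +57° = 28°
rotate link 1 by +29°: θ ← 28° +29° = 57°
rotate link 1 by -63°: θ ← 57° -63° = -6°
rotate link 1 by +81°: θ ← -6° +81° = 75°
rotate link 1 by -37°: θ ← 75° -37° = 38°
h = r sin θ − e = 8.619261 − 4 = 4.619261
sin φ = h / L = 4.619261 / 141 = 0.03276071
φ = arcsin(0.03276071) = 1.877387°

1.8774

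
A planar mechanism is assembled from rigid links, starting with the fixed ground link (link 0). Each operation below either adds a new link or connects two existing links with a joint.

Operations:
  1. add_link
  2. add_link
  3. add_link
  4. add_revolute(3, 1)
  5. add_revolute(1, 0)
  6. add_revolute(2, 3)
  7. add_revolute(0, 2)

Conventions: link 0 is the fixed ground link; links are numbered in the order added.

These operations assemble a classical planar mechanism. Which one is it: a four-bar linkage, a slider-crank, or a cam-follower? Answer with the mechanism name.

links: 4 (incl. ground); joints: 4 revolute, 0 prismatic, 0 higher (cam) pair, forming one closed loop
4 links in a single 4R loop → four-bar linkage

four-bar linkage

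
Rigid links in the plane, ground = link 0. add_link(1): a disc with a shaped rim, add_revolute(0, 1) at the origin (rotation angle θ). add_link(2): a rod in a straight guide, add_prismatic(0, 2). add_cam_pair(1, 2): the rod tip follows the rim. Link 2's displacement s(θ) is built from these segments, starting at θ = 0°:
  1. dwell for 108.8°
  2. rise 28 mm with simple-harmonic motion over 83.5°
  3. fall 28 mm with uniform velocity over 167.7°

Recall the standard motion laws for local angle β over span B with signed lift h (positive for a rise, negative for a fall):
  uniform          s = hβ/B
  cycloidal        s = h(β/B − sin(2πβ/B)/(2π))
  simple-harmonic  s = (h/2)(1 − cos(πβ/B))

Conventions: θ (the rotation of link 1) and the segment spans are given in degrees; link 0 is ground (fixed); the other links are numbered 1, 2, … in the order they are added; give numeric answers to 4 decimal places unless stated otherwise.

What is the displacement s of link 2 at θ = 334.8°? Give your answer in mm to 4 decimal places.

segment 1 (0° to 108.8°, dwell): s unchanged at 0.0000
segment 2 (108.8° to 192.3°, simple-harmonic, h = 28) is passed completely: s = 0.0000 + (28) = 28.0000
θ = 334.8° falls in segment 3 (192.3° to 360°, uniform, h = -28): β = 334.8 − 192.3 = 142.5°, B = 167.7°; Δs = -28·142.5/167.7 = -23.7925; s = 28.0000 − 23.7925 = 4.2075

4.2075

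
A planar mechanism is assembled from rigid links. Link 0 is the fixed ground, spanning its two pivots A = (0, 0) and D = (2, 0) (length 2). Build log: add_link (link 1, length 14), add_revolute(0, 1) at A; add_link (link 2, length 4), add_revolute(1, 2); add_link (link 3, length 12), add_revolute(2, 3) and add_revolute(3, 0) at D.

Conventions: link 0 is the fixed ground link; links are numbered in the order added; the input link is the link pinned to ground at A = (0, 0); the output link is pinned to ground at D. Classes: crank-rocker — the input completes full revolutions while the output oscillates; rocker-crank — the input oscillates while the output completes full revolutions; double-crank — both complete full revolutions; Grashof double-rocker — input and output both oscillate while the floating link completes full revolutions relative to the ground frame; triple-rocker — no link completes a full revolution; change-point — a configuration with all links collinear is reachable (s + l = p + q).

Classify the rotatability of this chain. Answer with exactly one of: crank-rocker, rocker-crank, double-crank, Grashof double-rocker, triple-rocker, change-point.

lengths: ground=2, input=14, coupler=4, output=12
sorted: s=2 (shortest), l=14 (longest), p+q=16
s + l = 16 vs p + q = 16
s + l = p + q → change-point (collinear configuration reachable)

change-point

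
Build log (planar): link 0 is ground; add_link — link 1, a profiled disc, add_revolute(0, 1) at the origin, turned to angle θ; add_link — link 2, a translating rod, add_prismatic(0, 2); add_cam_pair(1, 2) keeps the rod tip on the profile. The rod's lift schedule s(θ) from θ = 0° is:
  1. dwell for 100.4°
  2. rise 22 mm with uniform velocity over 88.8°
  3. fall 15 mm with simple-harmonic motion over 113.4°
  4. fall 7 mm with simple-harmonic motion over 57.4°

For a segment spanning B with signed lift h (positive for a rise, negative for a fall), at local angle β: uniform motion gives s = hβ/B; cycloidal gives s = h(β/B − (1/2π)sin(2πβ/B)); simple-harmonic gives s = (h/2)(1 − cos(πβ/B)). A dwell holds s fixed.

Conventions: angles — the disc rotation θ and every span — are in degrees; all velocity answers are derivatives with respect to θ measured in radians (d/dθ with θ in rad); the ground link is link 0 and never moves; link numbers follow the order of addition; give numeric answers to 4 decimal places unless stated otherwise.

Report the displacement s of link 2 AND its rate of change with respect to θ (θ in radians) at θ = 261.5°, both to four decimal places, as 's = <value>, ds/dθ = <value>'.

seg 1 [0°–100.4°] dwell: s stays 0.0000
seg 2 [100.4°–189.2°] uniform, h=22: full span → s += 22 → s = 22.0000
seg 3 [189.2°–302.6°] simple-harmonic, h=-15: θ=261.5° here. β=72.3, B=113.4. -15/2·(1 − cos(π·0.6376)) = -10.6414 → s = 11.3586
velocity in seg [189.2°–302.6°] (simple-harmonic), θ in radians: β = 72.3° = 1.2619 rad, B = 113.4° = 1.9792 rad; ds/dθ = (πh/(2B)) sin(πβ/B) = (π·(-15)/(2·1.9792)) sin(π·0.6376) = -10.810192 mm/rad

s = 11.3586, ds/dθ = -10.8102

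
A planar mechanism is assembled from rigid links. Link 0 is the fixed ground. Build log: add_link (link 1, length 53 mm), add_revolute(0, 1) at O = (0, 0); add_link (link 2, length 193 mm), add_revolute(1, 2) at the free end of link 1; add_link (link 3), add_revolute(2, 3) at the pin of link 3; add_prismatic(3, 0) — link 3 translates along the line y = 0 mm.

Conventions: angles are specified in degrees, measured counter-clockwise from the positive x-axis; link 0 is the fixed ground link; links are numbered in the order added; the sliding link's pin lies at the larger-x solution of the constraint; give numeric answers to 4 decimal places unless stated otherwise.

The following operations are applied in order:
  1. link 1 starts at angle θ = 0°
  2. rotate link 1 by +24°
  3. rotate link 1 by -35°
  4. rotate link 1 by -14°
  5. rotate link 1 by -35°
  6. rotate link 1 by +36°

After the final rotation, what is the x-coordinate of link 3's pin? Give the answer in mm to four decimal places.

geometry: r = 53 mm, L = 193 mm, e = 0 mm; θ starts at 0°
rotate link 1 by +24°: θ ← 0° +24° = 24°
rotate link 1 by -35°: θ ← 24° -35° = -11°
rotate link 1 by -14°: θ ← -11° -14° = -25°
rotate link 1 by -35°: θ ← -25° -35° = -60°
rotate link 1 by +36°: θ ← -60° +36° = -24°
crank pin P = (r cos θ, r sin θ) = (48.417909, -21.557042)
h = r sin θ − e = -21.557042 − 0 = -21.557042
x = r cos θ + √(L² − h²) = 48.417909 + 191.792320 = 240.210229

240.2102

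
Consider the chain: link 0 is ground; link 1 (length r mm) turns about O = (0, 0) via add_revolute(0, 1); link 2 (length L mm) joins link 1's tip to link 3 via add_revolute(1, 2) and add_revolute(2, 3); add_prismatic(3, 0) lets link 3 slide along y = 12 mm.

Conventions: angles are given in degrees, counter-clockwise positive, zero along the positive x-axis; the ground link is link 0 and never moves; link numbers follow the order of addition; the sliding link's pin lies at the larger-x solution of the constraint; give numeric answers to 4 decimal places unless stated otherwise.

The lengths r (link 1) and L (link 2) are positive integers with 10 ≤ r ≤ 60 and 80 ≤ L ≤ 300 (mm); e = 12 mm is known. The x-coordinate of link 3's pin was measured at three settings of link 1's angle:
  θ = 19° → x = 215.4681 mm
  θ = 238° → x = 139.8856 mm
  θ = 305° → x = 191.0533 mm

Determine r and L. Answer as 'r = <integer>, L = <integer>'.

constraint per measurement: (x − r cos θ)² + (r sin θ − e)² = L²
subtracting the θ₁ and θ₂ equations cancels the r² and L² terms:
r = (x₁² − x₂²) / (2[(x₁cos θ₁ + e sin θ₁) − (x₂cos θ₂ + e sin θ₂)]) = 46.0000 → r = 46
L² = (x₁ − r cos θ₁)² + (r sin θ₁ − e)² = 29583.9985 → L = 172.0000 → L = 172
check at θ₃=305°: x = 191.0533 (printed 191.0533) ✓

r = 46, L = 172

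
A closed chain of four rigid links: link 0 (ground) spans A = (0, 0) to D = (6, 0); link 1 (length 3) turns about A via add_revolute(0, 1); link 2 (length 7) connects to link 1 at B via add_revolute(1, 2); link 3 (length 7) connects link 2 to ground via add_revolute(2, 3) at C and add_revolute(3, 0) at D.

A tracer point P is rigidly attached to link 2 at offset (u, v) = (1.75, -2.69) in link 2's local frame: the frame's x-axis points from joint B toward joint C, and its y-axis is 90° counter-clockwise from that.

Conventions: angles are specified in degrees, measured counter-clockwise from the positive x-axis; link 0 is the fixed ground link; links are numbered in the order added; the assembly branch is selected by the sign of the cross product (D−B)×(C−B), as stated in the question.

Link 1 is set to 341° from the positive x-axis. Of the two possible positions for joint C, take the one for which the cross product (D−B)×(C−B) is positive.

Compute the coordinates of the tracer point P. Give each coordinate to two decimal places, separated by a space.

A=(0,0), D=(6.00,0)
B = A + 3.00·(cos341°, sin341°) = (2.8366, -0.9767)
|BD| = 3.3108
circle(B,7.00) ∩ circle(D,7.00): a=1.6554, h=6.8014
  candidates: C₊=(2.4118,6.0104) cross=22.518; C₋=(6.4247,-6.9871) cross=-22.518
  branch + wants cross > 0 → take C=(2.4118,6.0104) (cross=22.518)
ex = (C−B)/|BC| = (-0.0607,0.9982); ey = (-0.9982,-0.0607)
P = B + 1.75·ex + -2.69·ey = (5.4154,0.9333)

5.42 0.93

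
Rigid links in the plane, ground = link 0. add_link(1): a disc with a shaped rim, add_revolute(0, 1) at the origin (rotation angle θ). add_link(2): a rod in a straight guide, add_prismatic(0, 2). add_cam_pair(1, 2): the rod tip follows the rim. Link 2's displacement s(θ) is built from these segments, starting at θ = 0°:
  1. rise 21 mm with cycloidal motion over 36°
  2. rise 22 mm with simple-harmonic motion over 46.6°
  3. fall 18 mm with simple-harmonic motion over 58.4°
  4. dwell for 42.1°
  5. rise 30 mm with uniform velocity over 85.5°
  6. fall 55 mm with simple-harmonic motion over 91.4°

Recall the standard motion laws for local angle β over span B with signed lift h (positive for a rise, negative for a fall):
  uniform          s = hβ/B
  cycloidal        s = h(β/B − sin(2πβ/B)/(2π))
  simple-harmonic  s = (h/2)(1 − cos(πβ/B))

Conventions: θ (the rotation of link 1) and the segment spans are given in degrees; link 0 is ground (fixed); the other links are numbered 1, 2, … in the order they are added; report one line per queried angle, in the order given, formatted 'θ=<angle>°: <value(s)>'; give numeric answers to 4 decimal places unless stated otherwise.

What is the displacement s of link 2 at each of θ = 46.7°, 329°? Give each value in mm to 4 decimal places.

segment 1 (0° to 36°, cycloidal, h = 21) is passed completely: s = 0.0000 + (21) = 21.0000
θ = 46.7° falls in segment 2 (36° to 82.6°, simple-harmonic, h = 22): β = 46.7 − 36 = 10.7°, B = 46.6°; Δs = 22/2·(1 − cos(π·0.2296)) = 2.7400; s = 21.0000 + 2.7400 = 23.7400
segment 2 (36° to 82.6°, simple-harmonic, h = 22) is passed completely: s = 21.0000 + (22) = 43.0000
segment 3 (82.6° to 141°, simple-harmonic, h = -18) is passed completely: s = 43.0000 + (-18) = 25.0000
segment 4 (141° to 183.1°, dwell): s unchanged at 25.0000
segment 5 (183.1° to 268.6°, uniform, h = 30) is passed completely: s = 25.0000 + (30) = 55.0000
θ = 329° falls in segment 6 (268.6° to 360°, simple-harmonic, h = -55): β = 329 − 268.6 = 60.4°, B = 91.4°; Δs = -55/2·(1 − cos(π·0.6608)) = -40.8111; s = 55.0000 − 40.8111 = 14.1889

θ=46.7°: 23.7400
θ=329°: 14.1889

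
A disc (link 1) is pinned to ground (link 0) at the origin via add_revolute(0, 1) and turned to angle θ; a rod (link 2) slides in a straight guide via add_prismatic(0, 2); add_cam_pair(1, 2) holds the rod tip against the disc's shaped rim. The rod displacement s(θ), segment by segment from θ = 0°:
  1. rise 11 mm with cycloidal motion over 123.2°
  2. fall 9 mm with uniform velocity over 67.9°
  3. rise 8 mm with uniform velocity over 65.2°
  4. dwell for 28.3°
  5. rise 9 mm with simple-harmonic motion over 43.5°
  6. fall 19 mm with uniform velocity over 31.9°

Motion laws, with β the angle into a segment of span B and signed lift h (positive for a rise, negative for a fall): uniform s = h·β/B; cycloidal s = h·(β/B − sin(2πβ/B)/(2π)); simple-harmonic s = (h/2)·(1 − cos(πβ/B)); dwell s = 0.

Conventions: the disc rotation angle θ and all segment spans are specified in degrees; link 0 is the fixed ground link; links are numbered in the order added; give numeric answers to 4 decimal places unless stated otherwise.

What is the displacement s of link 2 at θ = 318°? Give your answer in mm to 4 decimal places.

segment 1 (0° to 123.2°, cycloidal, h = 11) is passed completely: s = 0.0000 + (11) = 11.0000
segment 2 (123.2° to 191.1°, uniform, h = -9) is passed completely: s = 11.0000 + (-9) = 2.0000
segment 3 (191.1° to 256.3°, uniform, h = 8) is passed completely: s = 2.0000 + (8) = 10.0000
segment 4 (256.3° to 284.6°, dwell): s unchanged at 10.0000
θ = 318° falls in segment 5 (284.6° to 328.1°, simple-harmonic, h = 9): β = 318 − 284.6 = 33.4°, B = 43.5°; Δs = 9/2·(1 − cos(π·0.7678)) = 7.8550; s = 10.0000 + 7.8550 = 17.8550

17.8550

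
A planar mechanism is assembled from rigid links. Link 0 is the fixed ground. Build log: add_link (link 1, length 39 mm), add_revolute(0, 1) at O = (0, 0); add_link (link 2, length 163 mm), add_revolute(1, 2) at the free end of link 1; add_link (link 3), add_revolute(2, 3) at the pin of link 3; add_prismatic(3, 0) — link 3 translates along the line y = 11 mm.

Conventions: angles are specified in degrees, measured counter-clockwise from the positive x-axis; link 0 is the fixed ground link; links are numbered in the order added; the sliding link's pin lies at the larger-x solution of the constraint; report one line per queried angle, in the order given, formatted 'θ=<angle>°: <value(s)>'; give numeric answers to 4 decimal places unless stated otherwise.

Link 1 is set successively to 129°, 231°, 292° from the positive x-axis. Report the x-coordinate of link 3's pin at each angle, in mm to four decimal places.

geometry: r = 39 mm, L = 163 mm, e = 11 mm
θ=129°: crank pin P = (r cos θ, r sin θ) = (-24.543495, 30.308692)
θ=129°: h = r sin θ − e = 30.308692 − 11 = 19.308692
θ=129°: x = r cos θ + √(L² − h²) = -24.543495 + 161.852323 = 137.308828
θ=231°: crank pin P = (r cos θ, r sin θ) = (-24.543495, -30.308692)
θ=231°: h = r sin θ − e = -30.308692 − 11 = -41.308692
θ=231°: x = r cos θ + √(L² − h²) = -24.543495 + 157.678762 = 133.135267
θ=292°: crank pin P = (r cos θ, r sin θ) = (14.609657, -36.160170)
θ=292°: h = r sin θ − e = -36.160170 − 11 = -47.160170
θ=292°: x = r cos θ + √(L² − h²) = 14.609657 + 156.028582 = 170.638239

θ=129°: 137.3088
θ=231°: 133.1353
θ=292°: 170.6382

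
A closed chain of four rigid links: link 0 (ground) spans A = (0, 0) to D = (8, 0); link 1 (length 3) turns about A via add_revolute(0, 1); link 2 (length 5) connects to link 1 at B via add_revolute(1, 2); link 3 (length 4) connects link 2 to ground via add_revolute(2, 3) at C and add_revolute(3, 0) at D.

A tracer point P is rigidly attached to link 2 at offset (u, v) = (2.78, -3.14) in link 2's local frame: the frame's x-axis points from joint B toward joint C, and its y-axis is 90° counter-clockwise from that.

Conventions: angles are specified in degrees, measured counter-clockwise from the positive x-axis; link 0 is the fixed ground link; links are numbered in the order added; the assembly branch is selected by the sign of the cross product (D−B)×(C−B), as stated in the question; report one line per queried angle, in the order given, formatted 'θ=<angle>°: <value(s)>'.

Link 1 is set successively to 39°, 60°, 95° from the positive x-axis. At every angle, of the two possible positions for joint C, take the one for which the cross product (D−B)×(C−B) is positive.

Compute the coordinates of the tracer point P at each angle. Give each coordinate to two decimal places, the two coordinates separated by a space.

A=(0,0), D=(8.00,0)
θ=39°: B = A + 3.00·(cos39°, sin39°) = (2.3314, 1.8880)
θ=39°: |BD| = 5.9747
θ=39°: circle(B,5.00) ∩ circle(D,4.00): a=3.7405, h=3.3179
θ=39°:   candidates: C₊=(6.9287,3.8539) cross=19.823; C₋=(4.8319,-2.4419) cross=-19.823
θ=39°:   branch + wants cross > 0 → take C=(6.9287,3.8539) (cross=19.823)
θ=39°: ex = (C−B)/|BC| = (0.9195,0.3932); ey = (-0.3932,0.9195)
θ=39°: P = B + 2.78·ex + -3.14·ey = (6.1221,0.0939)
θ=60°: B = A + 3.00·(cos60°, sin60°) = (1.5000, 2.5981)
θ=60°: |BD| = 7.0000
θ=60°: circle(B,5.00) ∩ circle(D,4.00): a=4.1429, h=2.7994
θ=60°:   candidates: C₊=(6.3860,3.6599) cross=19.596; C₋=(4.3079,-1.5390) cross=-19.596
θ=60°:   branch + wants cross > 0 → take C=(6.3860,3.6599) (cross=19.596)
θ=60°: ex = (C−B)/|BC| = (0.9772,0.2124); ey = (-0.2124,0.9772)
θ=60°: P = B + 2.78·ex + -3.14·ey = (4.8834,0.1201)
θ=95°: B = A + 3.00·(cos95°, sin95°) = (-0.2615, 2.9886)
θ=95°: |BD| = 8.7854
θ=95°: circle(B,5.00) ∩ circle(D,4.00): a=4.9049, h=0.9704
θ=95°:   candidates: C₊=(4.6811,2.2326) cross=8.526; C₋=(4.0208,0.4075) cross=-8.526
θ=95°:   branch + wants cross > 0 → take C=(4.6811,2.2326) (cross=8.526)
θ=95°: ex = (C−B)/|BC| = (0.9885,-0.1512); ey = (0.1512,0.9885)
θ=95°: P = B + 2.78·ex + -3.14·ey = (2.0118,-0.5356)

θ=39°: 6.12 0.09
θ=60°: 4.88 0.12
θ=95°: 2.01 -0.54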